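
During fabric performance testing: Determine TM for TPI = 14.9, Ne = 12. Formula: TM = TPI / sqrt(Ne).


Formula: TM = TPI / sqrt(Ne)
Step 1: sqrt(Ne) = sqrt(12) = 3.4641
Step 2: TM = 14.9 / 3.4641 = 4.30

4.30 TM


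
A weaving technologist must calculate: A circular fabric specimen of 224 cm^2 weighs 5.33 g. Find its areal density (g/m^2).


Formula: GSM = mass_g / area_m2
Step 1: Convert area: 224 cm^2 = 224 / 10000 = 0.0224 m^2
Step 2: GSM = 5.33 g / 0.0224 m^2 = 237.9 g/m^2

237.9 g/m^2


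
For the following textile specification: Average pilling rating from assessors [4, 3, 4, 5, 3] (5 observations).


Formula: Mean = sum / count
Sum = 4 + 3 + 4 + 5 + 3 = 19
Mean = 19 / 5 = 3.8

3.8


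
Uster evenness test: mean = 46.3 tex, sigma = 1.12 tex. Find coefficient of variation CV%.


Formula: CV% = (standard deviation / mean) * 100
Step 1: Ratio = 1.12 / 46.3 = 0.02419
Step 2: CV% = 0.02419 * 100 = 2.419% ≈ 2.4%

2.4%


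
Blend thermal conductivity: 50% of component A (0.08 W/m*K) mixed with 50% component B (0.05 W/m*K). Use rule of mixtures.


Formula: Blend property = (fraction_A * property_A) + (fraction_B * property_B)
Step 1: Contribution A = 50/100 * 0.08 W/m*K = 0.04 W/m*K
Step 2: Contribution B = 50/100 * 0.05 W/m*K = 0.025 W/m*K
Step 3: Blend thermal conductivity = 0.04 + 0.025 = 0.065 W/m*K

0.065 W/m*K


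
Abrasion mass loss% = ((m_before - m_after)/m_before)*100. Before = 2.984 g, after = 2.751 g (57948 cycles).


Formula: Mass loss% = ((m_before - m_after) / m_before) * 100
Step 1: Mass loss = 2.984 - 2.751 = 0.233 g
Step 2: Ratio = 0.233 / 2.984 = 0.0780831
Step 3: Mass loss% = 0.0780831 * 100 = 7.80831% ≈ 7.81%

7.81%


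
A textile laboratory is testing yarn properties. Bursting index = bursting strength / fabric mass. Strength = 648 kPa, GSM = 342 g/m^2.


Formula: Bursting Index = Bursting Strength / Fabric GSM
BI = 648 kPa / 342 g/m^2
BI = 1.895 kPa/(g/m^2)

1.895 kPa/(g/m^2)


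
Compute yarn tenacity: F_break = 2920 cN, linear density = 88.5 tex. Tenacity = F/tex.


Formula: Tenacity = Breaking force / Linear density
Tenacity = 2920 cN / 88.5 tex
Tenacity = 32.99 cN/tex

32.99 cN/tex


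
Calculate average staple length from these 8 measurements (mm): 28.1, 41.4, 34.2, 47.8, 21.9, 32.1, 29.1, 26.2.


Formula: Mean = sum of lengths / count
Sum = 28.1 + 41.4 + 34.2 + 47.8 + 21.9 + 32.1 + 29.1 + 26.2
Sum = 260.8 mm
Mean = 260.8 / 8 = 32.60 mm

32.60 mm


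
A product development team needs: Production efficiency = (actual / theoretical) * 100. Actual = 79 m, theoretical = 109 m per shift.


Formula: Efficiency% = (Actual output / Theoretical output) * 100
Efficiency% = (79 / 109) * 100
Efficiency% = 0.724771 * 100 = 72.4771% ≈ 72.5%

72.5%


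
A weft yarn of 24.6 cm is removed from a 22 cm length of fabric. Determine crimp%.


Formula: Crimp% = ((L_yarn - L_fabric) / L_fabric) * 100
Step 1: Extension = 24.6 - 22 = 2.6 cm
Step 2: Crimp% = (2.6 / 22) * 100
Step 3: Crimp% = 0.118182 * 100 = 11.8182% ≈ 11.8%

11.8%


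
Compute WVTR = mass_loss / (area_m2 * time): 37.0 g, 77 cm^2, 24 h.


Formula: WVTR = mass_loss / (area * time)
Step 1: Convert area: 77 cm^2 = 0.0077 m^2
Step 2: WVTR = 37.0 g / (0.0077 m^2 * 24 h)
Step 3: WVTR = 37.0 / 0.1848 = 200.2 g/m^2/h

200.2 g/m^2/h


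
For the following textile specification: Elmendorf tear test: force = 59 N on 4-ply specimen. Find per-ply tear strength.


Formula: Per-ply strength = Total force / Number of plies
Per-ply = 59 N / 4
Per-ply = 14.75 N

14.75 N


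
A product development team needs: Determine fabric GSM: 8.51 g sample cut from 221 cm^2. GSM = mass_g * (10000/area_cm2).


Formula: GSM = mass_g / area_m2
Step 1: Convert area: 221 cm^2 = 221 / 10000 = 0.0221 m^2
Step 2: GSM = 8.51 g / 0.0221 m^2 = 385.1 g/m^2

385.1 g/m^2


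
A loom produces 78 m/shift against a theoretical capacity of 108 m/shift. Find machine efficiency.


Formula: Efficiency% = (Actual output / Theoretical output) * 100
Efficiency% = (78 / 108) * 100
Efficiency% = 0.722222 * 100 = 72.2222% ≈ 72.2%

72.2%


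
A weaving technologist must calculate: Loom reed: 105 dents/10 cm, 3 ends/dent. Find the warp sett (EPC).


Formula: EPC = (dents per 10 cm * ends per dent) / 10
Step 1: Total ends per 10 cm = 105 * 3 = 315
Step 2: EPC = 315 / 10 = 31.5 ends/cm

31.5 ends/cm


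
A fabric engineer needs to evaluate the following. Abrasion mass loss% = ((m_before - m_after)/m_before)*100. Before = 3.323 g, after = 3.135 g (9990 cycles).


Formula: Mass loss% = ((m_before - m_after) / m_before) * 100
Step 1: Mass loss = 3.323 - 3.135 = 0.188 g
Step 2: Ratio = 0.188 / 3.323 = 0.0565754
Step 3: Mass loss% = 0.0565754 * 100 = 5.65754% ≈ 5.66%

5.66%


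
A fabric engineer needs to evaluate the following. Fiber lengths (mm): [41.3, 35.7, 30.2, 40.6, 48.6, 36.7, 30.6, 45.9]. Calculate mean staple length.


Formula: Mean = sum of lengths / count
Sum = 41.3 + 35.7 + 30.2 + 40.6 + 48.6 + 36.7 + 30.6 + 45.9
Sum = 309.6 mm
Mean = 309.6 / 8 = 38.70 mm

38.70 mm


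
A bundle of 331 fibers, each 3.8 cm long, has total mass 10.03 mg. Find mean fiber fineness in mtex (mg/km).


Formula: fineness (mtex) = mass (mg) / total length (km) = (mass_mg / total_length_m) * 1000
Step 1: Convert fiber length: 3.8 cm = 0.038 m
Step 2: Total fiber length = 331 * 0.038 = 12.578 m
Step 3: Linear density = 10.03 mg / 12.578 m = 0.7974 mg/m
Step 4: fineness = 0.7974 * 1000 = 797.4 mtex

797.4 mtex


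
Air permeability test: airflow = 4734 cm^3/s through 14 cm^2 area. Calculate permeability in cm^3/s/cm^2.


Formula: Air Permeability = Airflow / Test Area
AP = 4734 cm^3/s / 14 cm^2
AP = 338.1 cm^3/s/cm^2

338.1 cm^3/s/cm^2


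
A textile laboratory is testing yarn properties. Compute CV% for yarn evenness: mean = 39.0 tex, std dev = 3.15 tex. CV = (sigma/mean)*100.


Formula: CV% = (standard deviation / mean) * 100
Step 1: Ratio = 3.15 / 39.0 = 0.080769
Step 2: CV% = 0.080769 * 100 = 8.0769% ≈ 8.1%

8.1%


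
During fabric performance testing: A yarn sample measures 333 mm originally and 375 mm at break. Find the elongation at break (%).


Formula: Elongation (%) = ((L_break - L0) / L0) * 100
Step 1: Extension = 375 - 333 = 42 mm
Step 2: Elongation = (42 / 333) * 100
Step 3: Elongation = 0.126126 * 100 = 12.6126% ≈ 12.6%

12.6%


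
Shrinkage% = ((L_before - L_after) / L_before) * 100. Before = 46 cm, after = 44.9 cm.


Formula: Shrinkage% = ((L_before - L_after) / L_before) * 100
Step 1: Shrinkage = 46 - 44.9 = 1.1 cm
Step 2: Shrinkage% = (1.1 / 46) * 100
Step 3: Shrinkage% = 0.023913 * 100 = 2.3913% ≈ 2.4%

2.4%


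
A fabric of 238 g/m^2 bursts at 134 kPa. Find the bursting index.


Formula: Bursting Index = Bursting Strength / Fabric GSM
BI = 134 kPa / 238 g/m^2
BI = 0.563 kPa/(g/m^2)

0.563 kPa/(g/m^2)


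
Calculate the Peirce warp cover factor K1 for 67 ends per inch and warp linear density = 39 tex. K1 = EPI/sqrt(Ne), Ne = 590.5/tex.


Formula: K1 = EPI / sqrt(Ne), with Ne = 590.5 / tex_warp
Step 1: Ne = 590.5 / 39 = 15.141
Step 2: sqrt(Ne) = sqrt(15.141) = 3.8911
Step 3: K1 = 67 / 3.8911 = 17.2

17.2


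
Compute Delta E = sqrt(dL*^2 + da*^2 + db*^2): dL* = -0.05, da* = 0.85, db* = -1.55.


Formula: Delta E = sqrt(dL*^2 + da*^2 + db*^2)
Step 1: dL*^2 = (-0.05)^2 = 0.0025
Step 2: da*^2 = 0.85^2 = 0.7225
Step 3: db*^2 = (-1.55)^2 = 2.4025
Step 4: Sum = 0.0025 + 0.7225 + 2.4025 = 3.1275
Step 5: Delta E = sqrt(3.1275) = 1.77

1.77 Delta E


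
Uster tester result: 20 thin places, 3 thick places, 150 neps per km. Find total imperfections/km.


Formula: Total = thin places + thick places + neps
Total = 20 + 3 + 150
Total = 173 imperfections/km

173 imperfections/km


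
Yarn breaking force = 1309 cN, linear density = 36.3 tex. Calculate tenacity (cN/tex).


Formula: Tenacity = Breaking force / Linear density
Tenacity = 1309 cN / 36.3 tex
Tenacity = 36.06 cN/tex

36.06 cN/tex


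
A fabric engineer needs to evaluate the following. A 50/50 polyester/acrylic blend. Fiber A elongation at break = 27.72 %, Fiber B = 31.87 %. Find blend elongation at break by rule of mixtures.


Formula: Blend property = (fraction_A * property_A) + (fraction_B * property_B)
Step 1: Contribution A = 50/100 * 27.72 % = 13.86 %
Step 2: Contribution B = 50/100 * 31.87 % = 15.935 %
Step 3: Blend elongation at break = 13.86 + 15.935 = 29.795 %

29.795 %


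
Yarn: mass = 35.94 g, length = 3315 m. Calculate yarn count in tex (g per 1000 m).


Formula: Tex = (mass_g / length_m) * 1000
Substituting: Tex = (35.94 / 3315) * 1000
Intermediate: 35.94 / 3315 = 0.01084163 g/m
Tex = 0.01084163 * 1000 = 10.84 tex

10.84 tex


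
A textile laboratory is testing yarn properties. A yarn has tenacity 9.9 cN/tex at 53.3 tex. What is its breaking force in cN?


Formula: Breaking force = Tenacity * Linear density
F = 9.9 cN/tex * 53.3 tex
F = 527.67 cN

527.67 cN


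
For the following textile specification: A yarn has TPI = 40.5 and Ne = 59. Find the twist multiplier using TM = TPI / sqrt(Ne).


Formula: TM = TPI / sqrt(Ne)
Step 1: sqrt(Ne) = sqrt(59) = 7.6811
Step 2: TM = 40.5 / 7.6811 = 5.27

5.27 TM


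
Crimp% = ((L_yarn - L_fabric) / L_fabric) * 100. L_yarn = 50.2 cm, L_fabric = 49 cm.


Formula: Crimp% = ((L_yarn - L_fabric) / L_fabric) * 100
Step 1: Extension = 50.2 - 49 = 1.2 cm
Step 2: Crimp% = (1.2 / 49) * 100
Step 3: Crimp% = 0.02449 * 100 = 2.449% ≈ 2.4%

2.4%


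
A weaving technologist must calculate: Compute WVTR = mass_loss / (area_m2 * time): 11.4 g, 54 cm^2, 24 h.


Formula: WVTR = mass_loss / (area * time)
Step 1: Convert area: 54 cm^2 = 0.0054 m^2
Step 2: WVTR = 11.4 g / (0.0054 m^2 * 24 h)
Step 3: WVTR = 11.4 / 0.1296 = 88.0 g/m^2/h

88.0 g/m^2/h


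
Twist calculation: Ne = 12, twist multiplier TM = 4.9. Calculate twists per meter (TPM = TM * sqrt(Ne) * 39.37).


Formula: TPM = TM * sqrt(Ne) * 39.37
Step 1: sqrt(Ne) = sqrt(12) = 3.4641
Step 2: TM * sqrt(Ne) = 4.9 * 3.4641 = 16.9741
Step 3: TPM = 16.9741 * 39.37 = 668 twists/m

668 twists/m


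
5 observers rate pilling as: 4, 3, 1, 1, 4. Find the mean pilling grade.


Formula: Mean = sum / count
Sum = 4 + 3 + 1 + 1 + 4 = 13
Mean = 13 / 5 = 2.6

2.6


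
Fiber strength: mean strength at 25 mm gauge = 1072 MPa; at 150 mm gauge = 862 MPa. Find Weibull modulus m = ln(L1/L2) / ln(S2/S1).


Formula: m = ln(L1/L2) / ln(S2/S1)
Step 1: ln(L1/L2) = ln(25/150) = -1.79176
Step 2: S2/S1 = 862/1072 = 0.8041
Step 3: ln(S2/S1) = ln(0.8041) = -0.21803
Step 4: m = -1.79176 / -0.21803 = 8.22

8.22 (Weibull m)


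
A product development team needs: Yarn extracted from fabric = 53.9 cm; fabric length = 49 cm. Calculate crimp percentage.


Formula: Crimp% = ((L_yarn - L_fabric) / L_fabric) * 100
Step 1: Extension = 53.9 - 49 = 4.9 cm
Step 2: Crimp% = (4.9 / 49) * 100
Step 3: Crimp% = 0.1 * 100 = 10.0%

10.0%


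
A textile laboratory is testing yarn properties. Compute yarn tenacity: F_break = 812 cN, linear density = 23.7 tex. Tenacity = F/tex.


Formula: Tenacity = Breaking force / Linear density
Tenacity = 812 cN / 23.7 tex
Tenacity = 34.26 cN/tex

34.26 cN/tex


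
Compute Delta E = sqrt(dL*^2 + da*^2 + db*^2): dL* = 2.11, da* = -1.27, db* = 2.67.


Formula: Delta E = sqrt(dL*^2 + da*^2 + db*^2)
Step 1: dL*^2 = 2.11^2 = 4.4521
Step 2: da*^2 = (-1.27)^2 = 1.6129
Step 3: db*^2 = 2.67^2 = 7.1289
Step 4: Sum = 4.4521 + 1.6129 + 7.1289 = 13.1939
Step 5: Delta E = sqrt(13.1939) = 3.63

3.63 Delta E


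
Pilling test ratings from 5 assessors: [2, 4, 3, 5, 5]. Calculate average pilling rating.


Formula: Mean = sum / count
Sum = 2 + 4 + 3 + 5 + 5 = 19
Mean = 19 / 5 = 3.8

3.8


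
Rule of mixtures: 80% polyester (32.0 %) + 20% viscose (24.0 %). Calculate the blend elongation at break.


Formula: Blend property = (fraction_A * property_A) + (fraction_B * property_B)
Step 1: Contribution A = 80/100 * 32.0 % = 25.6 %
Step 2: Contribution B = 20/100 * 24.0 % = 4.8 %
Step 3: Blend elongation at break = 25.6 + 4.8 = 30.4 %

30.4 %


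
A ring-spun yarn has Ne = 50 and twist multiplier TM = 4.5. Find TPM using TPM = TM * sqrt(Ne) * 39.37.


Formula: TPM = TM * sqrt(Ne) * 39.37
Step 1: sqrt(Ne) = sqrt(50) = 7.0711
Step 2: TM * sqrt(Ne) = 4.5 * 7.0711 = 31.82
Step 3: TPM = 31.82 * 39.37 = 1253 twists/m

1253 twists/m


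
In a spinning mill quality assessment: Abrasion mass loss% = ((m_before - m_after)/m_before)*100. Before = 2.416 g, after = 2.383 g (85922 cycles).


Formula: Mass loss% = ((m_before - m_after) / m_before) * 100
Step 1: Mass loss = 2.416 - 2.383 = 0.033 g
Step 2: Ratio = 0.033 / 2.416 = 0.0136589
Step 3: Mass loss% = 0.0136589 * 100 = 1.36589% ≈ 1.37%

1.37%


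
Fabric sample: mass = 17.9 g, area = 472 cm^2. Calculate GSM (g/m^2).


Formula: GSM = mass_g / area_m2
Step 1: Convert area: 472 cm^2 = 472 / 10000 = 0.0472 m^2
Step 2: GSM = 17.9 g / 0.0472 m^2 = 379.2 g/m^2

379.2 g/m^2


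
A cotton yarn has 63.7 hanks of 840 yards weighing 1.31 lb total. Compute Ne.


Formula: Ne = hanks / mass_lb
Substituting: Ne = 63.7 / 1.31
Ne = 48.6

48.6 Ne


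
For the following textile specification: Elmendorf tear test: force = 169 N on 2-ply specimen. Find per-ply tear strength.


Formula: Per-ply strength = Total force / Number of plies
Per-ply = 169 N / 2
Per-ply = 84.5 N

84.5 N


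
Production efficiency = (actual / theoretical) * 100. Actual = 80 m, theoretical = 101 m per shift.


Formula: Efficiency% = (Actual output / Theoretical output) * 100
Efficiency% = (80 / 101) * 100
Efficiency% = 0.792079 * 100 = 79.2079% ≈ 79.2%

79.2%


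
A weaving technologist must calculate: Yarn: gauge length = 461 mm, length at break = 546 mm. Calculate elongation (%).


Formula: Elongation (%) = ((L_break - L0) / L0) * 100
Step 1: Extension = 546 - 461 = 85 mm
Step 2: Elongation = (85 / 461) * 100
Step 3: Elongation = 0.184382 * 100 = 18.4382% ≈ 18.4%

18.4%


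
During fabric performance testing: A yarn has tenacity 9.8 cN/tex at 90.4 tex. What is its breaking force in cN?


Formula: Breaking force = Tenacity * Linear density
F = 9.8 cN/tex * 90.4 tex
F = 885.92 cN

885.92 cN


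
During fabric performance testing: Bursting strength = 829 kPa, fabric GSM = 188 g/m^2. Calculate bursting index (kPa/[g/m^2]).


Formula: Bursting Index = Bursting Strength / Fabric GSM
BI = 829 kPa / 188 g/m^2
BI = 4.410 kPa/(g/m^2)

4.410 kPa/(g/m^2)


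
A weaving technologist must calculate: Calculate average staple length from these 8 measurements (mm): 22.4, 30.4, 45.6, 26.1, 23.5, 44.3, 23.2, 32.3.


Formula: Mean = sum of lengths / count
Sum = 22.4 + 30.4 + 45.6 + 26.1 + 23.5 + 44.3 + 23.2 + 32.3
Sum = 247.8 mm
Mean = 247.8 / 8 = 30.98 mm

30.98 mm


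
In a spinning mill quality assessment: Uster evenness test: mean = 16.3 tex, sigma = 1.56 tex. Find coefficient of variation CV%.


Formula: CV% = (standard deviation / mean) * 100
Step 1: Ratio = 1.56 / 16.3 = 0.095706
Step 2: CV% = 0.095706 * 100 = 9.5706% ≈ 9.6%

9.6%


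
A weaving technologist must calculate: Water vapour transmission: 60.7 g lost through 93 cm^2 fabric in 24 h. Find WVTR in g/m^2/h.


Formula: WVTR = mass_loss / (area * time)
Step 1: Convert area: 93 cm^2 = 0.0093 m^2
Step 2: WVTR = 60.7 g / (0.0093 m^2 * 24 h)
Step 3: WVTR = 60.7 / 0.2232 = 272.0 g/m^2/h

272.0 g/m^2/h


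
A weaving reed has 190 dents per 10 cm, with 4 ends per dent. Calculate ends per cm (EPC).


Formula: EPC = (dents per 10 cm * ends per dent) / 10
Step 1: Total ends per 10 cm = 190 * 4 = 760
Step 2: EPC = 760 / 10 = 76.0 ends/cm

76.0 ends/cm


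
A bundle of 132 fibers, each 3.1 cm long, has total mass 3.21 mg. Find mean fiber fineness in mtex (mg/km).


Formula: fineness (mtex) = mass (mg) / total length (km) = (mass_mg / total_length_m) * 1000
Step 1: Convert fiber length: 3.1 cm = 0.031 m
Step 2: Total fiber length = 132 * 0.031 = 4.092 m
Step 3: Linear density = 3.21 mg / 4.092 m = 0.7845 mg/m
Step 4: fineness = 0.7845 * 1000 = 784.5 mtex

784.5 mtex


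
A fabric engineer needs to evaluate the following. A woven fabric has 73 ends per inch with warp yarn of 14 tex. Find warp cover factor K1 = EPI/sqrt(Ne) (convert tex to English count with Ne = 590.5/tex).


Formula: K1 = EPI / sqrt(Ne), with Ne = 590.5 / tex_warp
Step 1: Ne = 590.5 / 14 = 42.179
Step 2: sqrt(Ne) = sqrt(42.179) = 6.4945
Step 3: K1 = 73 / 6.4945 = 11.2

11.2


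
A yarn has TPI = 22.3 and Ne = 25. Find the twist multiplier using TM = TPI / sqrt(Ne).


Formula: TM = TPI / sqrt(Ne)
Step 1: sqrt(Ne) = sqrt(25) = 5
Step 2: TM = 22.3 / 5 = 4.46

4.46 TM


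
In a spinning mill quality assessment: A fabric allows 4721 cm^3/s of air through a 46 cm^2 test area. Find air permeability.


Formula: Air Permeability = Airflow / Test Area
AP = 4721 cm^3/s / 46 cm^2
AP = 102.6 cm^3/s/cm^2

102.6 cm^3/s/cm^2


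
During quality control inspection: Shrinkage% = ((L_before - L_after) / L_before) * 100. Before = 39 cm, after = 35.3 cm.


Formula: Shrinkage% = ((L_before - L_after) / L_before) * 100
Step 1: Shrinkage = 39 - 35.3 = 3.7 cm
Step 2: Shrinkage% = (3.7 / 39) * 100
Step 3: Shrinkage% = 0.094872 * 100 = 9.4872% ≈ 9.5%

9.5%


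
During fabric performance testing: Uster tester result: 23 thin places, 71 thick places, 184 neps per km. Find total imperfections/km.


Formula: Total = thin places + thick places + neps
Total = 23 + 71 + 184
Total = 278 imperfections/km

278 imperfections/km


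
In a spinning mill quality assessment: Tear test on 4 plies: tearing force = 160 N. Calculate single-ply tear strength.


Formula: Per-ply strength = Total force / Number of plies
Per-ply = 160 N / 4
Per-ply = 40 N

40 N


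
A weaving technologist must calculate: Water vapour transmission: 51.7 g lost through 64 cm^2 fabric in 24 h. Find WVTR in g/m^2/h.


Formula: WVTR = mass_loss / (area * time)
Step 1: Convert area: 64 cm^2 = 0.0064 m^2
Step 2: WVTR = 51.7 g / (0.0064 m^2 * 24 h)
Step 3: WVTR = 51.7 / 0.1536 = 336.6 g/m^2/h

336.6 g/m^2/h


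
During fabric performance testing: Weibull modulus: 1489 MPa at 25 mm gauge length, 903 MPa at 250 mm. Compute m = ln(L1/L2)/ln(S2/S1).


Formula: m = ln(L1/L2) / ln(S2/S1)
Step 1: ln(L1/L2) = ln(25/250) = -2.30259
Step 2: S2/S1 = 903/1489 = 0.60645
Step 3: ln(S2/S1) = ln(0.60645) = -0.50013
Step 4: m = -2.30259 / -0.50013 = 4.60

4.60 (Weibull m)


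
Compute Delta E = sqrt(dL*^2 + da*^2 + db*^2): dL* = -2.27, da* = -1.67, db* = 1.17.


Formula: Delta E = sqrt(dL*^2 + da*^2 + db*^2)
Step 1: dL*^2 = (-2.27)^2 = 5.1529
Step 2: da*^2 = (-1.67)^2 = 2.7889
Step 3: db*^2 = 1.17^2 = 1.3689
Step 4: Sum = 5.1529 + 2.7889 + 1.3689 = 9.3107
Step 5: Delta E = sqrt(9.3107) = 3.05

3.05 Delta E


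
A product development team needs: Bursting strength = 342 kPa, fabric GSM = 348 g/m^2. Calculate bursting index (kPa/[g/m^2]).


Formula: Bursting Index = Bursting Strength / Fabric GSM
BI = 342 kPa / 348 g/m^2
BI = 0.983 kPa/(g/m^2)

0.983 kPa/(g/m^2)


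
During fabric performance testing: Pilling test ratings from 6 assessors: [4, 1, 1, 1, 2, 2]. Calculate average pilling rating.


Formula: Mean = sum / count
Sum = 4 + 1 + 1 + 1 + 2 + 2 = 11
Mean = 11 / 6 = 1.8

1.8


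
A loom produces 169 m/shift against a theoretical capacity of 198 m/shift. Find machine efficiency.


Formula: Efficiency% = (Actual output / Theoretical output) * 100
Efficiency% = (169 / 198) * 100
Efficiency% = 0.853535 * 100 = 85.3535% ≈ 85.4%

85.4%


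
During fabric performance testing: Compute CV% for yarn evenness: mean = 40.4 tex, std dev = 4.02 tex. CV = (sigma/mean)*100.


Formula: CV% = (standard deviation / mean) * 100
Step 1: Ratio = 4.02 / 40.4 = 0.099505
Step 2: CV% = 0.099505 * 100 = 9.9505% ≈ 10.0%

10.0%


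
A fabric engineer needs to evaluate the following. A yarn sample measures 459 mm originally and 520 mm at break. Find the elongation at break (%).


Formula: Elongation (%) = ((L_break - L0) / L0) * 100
Step 1: Extension = 520 - 459 = 61 mm
Step 2: Elongation = (61 / 459) * 100
Step 3: Elongation = 0.132898 * 100 = 13.2898% ≈ 13.3%

13.3%


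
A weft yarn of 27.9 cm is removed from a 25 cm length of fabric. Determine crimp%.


Formula: Crimp% = ((L_yarn - L_fabric) / L_fabric) * 100
Step 1: Extension = 27.9 - 25 = 2.9 cm
Step 2: Crimp% = (2.9 / 25) * 100
Step 3: Crimp% = 0.116 * 100 = 11.6%

11.6%


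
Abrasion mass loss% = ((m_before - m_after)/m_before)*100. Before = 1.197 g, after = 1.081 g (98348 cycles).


Formula: Mass loss% = ((m_before - m_after) / m_before) * 100
Step 1: Mass loss = 1.197 - 1.081 = 0.116 g
Step 2: Ratio = 0.116 / 1.197 = 0.0969089
Step 3: Mass loss% = 0.0969089 * 100 = 9.69089% ≈ 9.69%

9.69%


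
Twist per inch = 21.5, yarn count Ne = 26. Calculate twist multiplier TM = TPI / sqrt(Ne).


Formula: TM = TPI / sqrt(Ne)
Step 1: sqrt(Ne) = sqrt(26) = 5.099
Step 2: TM = 21.5 / 5.099 = 4.22

4.22 TM


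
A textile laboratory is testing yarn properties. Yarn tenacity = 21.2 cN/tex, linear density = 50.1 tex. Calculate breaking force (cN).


Formula: Breaking force = Tenacity * Linear density
F = 21.2 cN/tex * 50.1 tex
F = 1062.12 cN

1062.12 cN


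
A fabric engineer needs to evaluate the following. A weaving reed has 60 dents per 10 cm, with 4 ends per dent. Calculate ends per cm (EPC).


Formula: EPC = (dents per 10 cm * ends per dent) / 10
Step 1: Total ends per 10 cm = 60 * 4 = 240
Step 2: EPC = 240 / 10 = 24.0 ends/cm

24.0 ends/cm


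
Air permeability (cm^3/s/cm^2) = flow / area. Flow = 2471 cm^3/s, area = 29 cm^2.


Formula: Air Permeability = Airflow / Test Area
AP = 2471 cm^3/s / 29 cm^2
AP = 85.2 cm^3/s/cm^2

85.2 cm^3/s/cm^2


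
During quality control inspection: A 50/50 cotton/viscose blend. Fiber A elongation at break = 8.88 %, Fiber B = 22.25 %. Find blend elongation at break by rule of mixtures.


Formula: Blend property = (fraction_A * property_A) + (fraction_B * property_B)
Step 1: Contribution A = 50/100 * 8.88 % = 4.44 %
Step 2: Contribution B = 50/100 * 22.25 % = 11.125 %
Step 3: Blend elongation at break = 4.44 + 11.125 = 15.565 %

15.565 %


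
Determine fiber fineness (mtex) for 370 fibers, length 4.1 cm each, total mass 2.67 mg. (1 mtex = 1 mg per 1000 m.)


Formula: fineness (mtex) = mass (mg) / total length (km) = (mass_mg / total_length_m) * 1000
Step 1: Convert fiber length: 4.1 cm = 0.041 m
Step 2: Total fiber length = 370 * 0.041 = 15.17 m
Step 3: Linear density = 2.67 mg / 15.17 m = 0.1760 mg/m
Step 4: fineness = 0.1760 * 1000 = 176.0 mtex

176.0 mtex


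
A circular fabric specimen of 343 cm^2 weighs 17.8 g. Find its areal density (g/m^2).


Formula: GSM = mass_g / area_m2
Step 1: Convert area: 343 cm^2 = 343 / 10000 = 0.0343 m^2
Step 2: GSM = 17.8 g / 0.0343 m^2 = 519.0 g/m^2

519.0 g/m^2


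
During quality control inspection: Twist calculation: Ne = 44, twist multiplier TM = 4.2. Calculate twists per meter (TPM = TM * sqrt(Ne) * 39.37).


Formula: TPM = TM * sqrt(Ne) * 39.37
Step 1: sqrt(Ne) = sqrt(44) = 6.6332
Step 2: TM * sqrt(Ne) = 4.2 * 6.6332 = 27.8594
Step 3: TPM = 27.8594 * 39.37 = 1097 twists/m

1097 twists/m


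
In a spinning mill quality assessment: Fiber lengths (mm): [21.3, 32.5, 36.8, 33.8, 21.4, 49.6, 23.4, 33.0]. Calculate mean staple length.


Formula: Mean = sum of lengths / count
Sum = 21.3 + 32.5 + 36.8 + 33.8 + 21.4 + 49.6 + 23.4 + 33.0
Sum = 251.8 mm
Mean = 251.8 / 8 = 31.48 mm

31.48 mm


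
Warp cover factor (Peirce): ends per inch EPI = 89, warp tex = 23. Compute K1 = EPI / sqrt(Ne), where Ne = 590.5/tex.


Formula: K1 = EPI / sqrt(Ne), with Ne = 590.5 / tex_warp
Step 1: Ne = 590.5 / 23 = 25.674
Step 2: sqrt(Ne) = sqrt(25.674) = 5.067
Step 3: K1 = 89 / 5.067 = 17.6

17.6


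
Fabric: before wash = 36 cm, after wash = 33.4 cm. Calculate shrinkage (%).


Formula: Shrinkage% = ((L_before - L_after) / L_before) * 100
Step 1: Shrinkage = 36 - 33.4 = 2.6 cm
Step 2: Shrinkage% = (2.6 / 36) * 100
Step 3: Shrinkage% = 0.072222 * 100 = 7.2222% ≈ 7.2%

7.2%


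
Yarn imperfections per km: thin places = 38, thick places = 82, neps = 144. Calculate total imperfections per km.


Formula: Total = thin places + thick places + neps
Total = 38 + 82 + 144
Total = 264 imperfections/km

264 imperfections/km


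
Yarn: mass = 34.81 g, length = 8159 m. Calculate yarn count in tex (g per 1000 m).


Formula: Tex = (mass_g / length_m) * 1000
Substituting: Tex = (34.81 / 8159) * 1000
Intermediate: 34.81 / 8159 = 0.00426645 g/m
Tex = 0.00426645 * 1000 = 4.27 tex

4.27 tex


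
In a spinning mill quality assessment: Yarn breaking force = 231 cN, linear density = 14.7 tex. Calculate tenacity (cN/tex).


Formula: Tenacity = Breaking force / Linear density
Tenacity = 231 cN / 14.7 tex
Tenacity = 15.71 cN/tex

15.71 cN/tex


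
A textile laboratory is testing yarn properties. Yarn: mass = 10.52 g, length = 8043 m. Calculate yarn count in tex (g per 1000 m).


Formula: Tex = (mass_g / length_m) * 1000
Substituting: Tex = (10.52 / 8043) * 1000
Intermediate: 10.52 / 8043 = 0.00130797 g/m
Tex = 0.00130797 * 1000 = 1.31 tex

1.31 tex


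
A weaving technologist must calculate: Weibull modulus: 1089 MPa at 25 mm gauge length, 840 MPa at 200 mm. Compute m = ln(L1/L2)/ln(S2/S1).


Formula: m = ln(L1/L2) / ln(S2/S1)
Step 1: ln(L1/L2) = ln(25/200) = -2.07944
Step 2: S2/S1 = 840/1089 = 0.77135
Step 3: ln(S2/S1) = ln(0.77135) = -0.25961
Step 4: m = -2.07944 / -0.25961 = 8.01

8.01 (Weibull m)


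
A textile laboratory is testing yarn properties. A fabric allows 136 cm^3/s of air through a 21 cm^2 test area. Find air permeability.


Formula: Air Permeability = Airflow / Test Area
AP = 136 cm^3/s / 21 cm^2
AP = 6.5 cm^3/s/cm^2

6.5 cm^3/s/cm^2


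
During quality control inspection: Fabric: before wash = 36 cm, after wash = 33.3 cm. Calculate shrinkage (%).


Formula: Shrinkage% = ((L_before - L_after) / L_before) * 100
Step 1: Shrinkage = 36 - 33.3 = 2.7 cm
Step 2: Shrinkage% = (2.7 / 36) * 100
Step 3: Shrinkage% = 0.075 * 100 = 7.5%

7.5%


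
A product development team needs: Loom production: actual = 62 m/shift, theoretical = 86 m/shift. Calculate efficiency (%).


Formula: Efficiency% = (Actual output / Theoretical output) * 100
Efficiency% = (62 / 86) * 100
Efficiency% = 0.72093 * 100 = 72.093% ≈ 72.1%

72.1%


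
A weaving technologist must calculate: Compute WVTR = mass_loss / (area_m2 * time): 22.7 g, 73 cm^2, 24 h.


Formula: WVTR = mass_loss / (area * time)
Step 1: Convert area: 73 cm^2 = 0.0073 m^2
Step 2: WVTR = 22.7 g / (0.0073 m^2 * 24 h)
Step 3: WVTR = 22.7 / 0.1752 = 129.6 g/m^2/h

129.6 g/m^2/h


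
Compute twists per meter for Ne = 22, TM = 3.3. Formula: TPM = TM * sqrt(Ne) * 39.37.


Formula: TPM = TM * sqrt(Ne) * 39.37
Step 1: sqrt(Ne) = sqrt(22) = 4.6904
Step 2: TM * sqrt(Ne) = 3.3 * 4.6904 = 15.4783
Step 3: TPM = 15.4783 * 39.37 = 609 twists/m

609 twists/m


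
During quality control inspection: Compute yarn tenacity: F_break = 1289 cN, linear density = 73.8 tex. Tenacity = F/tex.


Formula: Tenacity = Breaking force / Linear density
Tenacity = 1289 cN / 73.8 tex
Tenacity = 17.47 cN/tex

17.47 cN/tex


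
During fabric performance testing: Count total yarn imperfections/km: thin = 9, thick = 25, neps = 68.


Formula: Total = thin places + thick places + neps
Total = 9 + 25 + 68
Total = 102 imperfections/km

102 imperfections/km


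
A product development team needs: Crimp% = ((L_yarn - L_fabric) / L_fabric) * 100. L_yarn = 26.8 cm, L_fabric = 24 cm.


Formula: Crimp% = ((L_yarn - L_fabric) / L_fabric) * 100
Step 1: Extension = 26.8 - 24 = 2.8 cm
Step 2: Crimp% = (2.8 / 24) * 100
Step 3: Crimp% = 0.116667 * 100 = 11.6667% ≈ 11.7%

11.7%


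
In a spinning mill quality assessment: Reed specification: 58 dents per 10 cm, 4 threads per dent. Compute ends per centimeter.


Formula: EPC = (dents per 10 cm * ends per dent) / 10
Step 1: Total ends per 10 cm = 58 * 4 = 232
Step 2: EPC = 232 / 10 = 23.2 ends/cm

23.2 ends/cm


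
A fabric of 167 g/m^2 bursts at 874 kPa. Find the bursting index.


Formula: Bursting Index = Bursting Strength / Fabric GSM
BI = 874 kPa / 167 g/m^2
BI = 5.234 kPa/(g/m^2)

5.234 kPa/(g/m^2)


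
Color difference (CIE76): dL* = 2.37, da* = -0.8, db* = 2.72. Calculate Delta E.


Formula: Delta E = sqrt(dL*^2 + da*^2 + db*^2)
Step 1: dL*^2 = 2.37^2 = 5.6169
Step 2: da*^2 = (-0.8)^2 = 0.64
Step 3: db*^2 = 2.72^2 = 7.3984
Step 4: Sum = 5.6169 + 0.64 + 7.3984 = 13.6553
Step 5: Delta E = sqrt(13.6553) = 3.7

3.7 Delta E


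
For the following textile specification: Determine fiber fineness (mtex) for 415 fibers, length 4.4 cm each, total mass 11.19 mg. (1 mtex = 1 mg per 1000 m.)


Formula: fineness (mtex) = mass (mg) / total length (km) = (mass_mg / total_length_m) * 1000
Step 1: Convert fiber length: 4.4 cm = 0.044 m
Step 2: Total fiber length = 415 * 0.044 = 18.26 m
Step 3: Linear density = 11.19 mg / 18.26 m = 0.6128 mg/m
Step 4: fineness = 0.6128 * 1000 = 612.8 mtex

612.8 mtex


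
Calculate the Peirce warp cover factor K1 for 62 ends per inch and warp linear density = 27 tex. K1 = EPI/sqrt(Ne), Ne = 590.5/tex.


Formula: K1 = EPI / sqrt(Ne), with Ne = 590.5 / tex_warp
Step 1: Ne = 590.5 / 27 = 21.87
Step 2: sqrt(Ne) = sqrt(21.87) = 4.6765
Step 3: K1 = 62 / 4.6765 = 13.3

13.3


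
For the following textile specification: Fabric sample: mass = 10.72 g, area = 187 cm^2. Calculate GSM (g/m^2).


Formula: GSM = mass_g / area_m2
Step 1: Convert area: 187 cm^2 = 187 / 10000 = 0.0187 m^2
Step 2: GSM = 10.72 g / 0.0187 m^2 = 573.3 g/m^2

573.3 g/m^2


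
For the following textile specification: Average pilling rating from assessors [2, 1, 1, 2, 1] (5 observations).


Formula: Mean = sum / count
Sum = 2 + 1 + 1 + 2 + 1 = 7
Mean = 7 / 5 = 1.4

1.4


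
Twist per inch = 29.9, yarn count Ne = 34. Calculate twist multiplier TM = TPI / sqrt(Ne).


Formula: TM = TPI / sqrt(Ne)
Step 1: sqrt(Ne) = sqrt(34) = 5.831
Step 2: TM = 29.9 / 5.831 = 5.13

5.13 TM


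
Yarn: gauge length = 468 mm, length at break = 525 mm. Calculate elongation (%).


Formula: Elongation (%) = ((L_break - L0) / L0) * 100
Step 1: Extension = 525 - 468 = 57 mm
Step 2: Elongation = (57 / 468) * 100
Step 3: Elongation = 0.121795 * 100 = 12.1795% ≈ 12.2%

12.2%


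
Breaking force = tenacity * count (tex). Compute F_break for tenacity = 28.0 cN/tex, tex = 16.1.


Formula: Breaking force = Tenacity * Linear density
F = 28.0 cN/tex * 16.1 tex
F = 450.80 cN

450.80 cN


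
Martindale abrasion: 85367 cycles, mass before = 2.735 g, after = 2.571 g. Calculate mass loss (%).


Formula: Mass loss% = ((m_before - m_after) / m_before) * 100
Step 1: Mass loss = 2.735 - 2.571 = 0.164 g
Step 2: Ratio = 0.164 / 2.735 = 0.0599634
Step 3: Mass loss% = 0.0599634 * 100 = 5.99634% ≈ 6.00%

6.00%


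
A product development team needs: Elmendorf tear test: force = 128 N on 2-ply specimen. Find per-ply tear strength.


Formula: Per-ply strength = Total force / Number of plies
Per-ply = 128 N / 2
Per-ply = 64 N

64 N


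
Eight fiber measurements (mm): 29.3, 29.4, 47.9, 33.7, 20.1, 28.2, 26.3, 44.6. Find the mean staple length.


Formula: Mean = sum of lengths / count
Sum = 29.3 + 29.4 + 47.9 + 33.7 + 20.1 + 28.2 + 26.3 + 44.6
Sum = 259.5 mm
Mean = 259.5 / 8 = 32.44 mm

32.44 mm


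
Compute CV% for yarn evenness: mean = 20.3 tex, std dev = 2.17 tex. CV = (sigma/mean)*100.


Formula: CV% = (standard deviation / mean) * 100
Step 1: Ratio = 2.17 / 20.3 = 0.106897
Step 2: CV% = 0.106897 * 100 = 10.6897% ≈ 10.7%

10.7%


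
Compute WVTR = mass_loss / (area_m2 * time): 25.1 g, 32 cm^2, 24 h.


Formula: WVTR = mass_loss / (area * time)
Step 1: Convert area: 32 cm^2 = 0.0032 m^2
Step 2: WVTR = 25.1 g / (0.0032 m^2 * 24 h)
Step 3: WVTR = 25.1 / 0.0768 = 326.8 g/m^2/h

326.8 g/m^2/h


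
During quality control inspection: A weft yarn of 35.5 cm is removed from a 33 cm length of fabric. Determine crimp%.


Formula: Crimp% = ((L_yarn - L_fabric) / L_fabric) * 100
Step 1: Extension = 35.5 - 33 = 2.5 cm
Step 2: Crimp% = (2.5 / 33) * 100
Step 3: Crimp% = 0.075758 * 100 = 7.5758% ≈ 7.6%

7.6%


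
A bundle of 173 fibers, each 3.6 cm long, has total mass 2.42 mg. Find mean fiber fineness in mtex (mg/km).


Formula: fineness (mtex) = mass (mg) / total length (km) = (mass_mg / total_length_m) * 1000
Step 1: Convert fiber length: 3.6 cm = 0.036 m
Step 2: Total fiber length = 173 * 0.036 = 6.228 m
Step 3: Linear density = 2.42 mg / 6.228 m = 0.3886 mg/m
Step 4: fineness = 0.3886 * 1000 = 388.6 mtex

388.6 mtex


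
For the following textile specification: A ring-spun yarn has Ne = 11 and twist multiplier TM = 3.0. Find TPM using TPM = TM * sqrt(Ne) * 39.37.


Formula: TPM = TM * sqrt(Ne) * 39.37
Step 1: sqrt(Ne) = sqrt(11) = 3.3166
Step 2: TM * sqrt(Ne) = 3.0 * 3.3166 = 9.9498
Step 3: TPM = 9.9498 * 39.37 = 392 twists/m

392 twists/m


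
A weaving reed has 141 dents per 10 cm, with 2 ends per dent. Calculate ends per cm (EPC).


Formula: EPC = (dents per 10 cm * ends per dent) / 10
Step 1: Total ends per 10 cm = 141 * 2 = 282
Step 2: EPC = 282 / 10 = 28.2 ends/cm

28.2 ends/cm


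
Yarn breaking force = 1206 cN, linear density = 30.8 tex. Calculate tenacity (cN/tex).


Formula: Tenacity = Breaking force / Linear density
Tenacity = 1206 cN / 30.8 tex
Tenacity = 39.16 cN/tex

39.16 cN/tex


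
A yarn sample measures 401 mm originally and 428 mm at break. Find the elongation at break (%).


Formula: Elongation (%) = ((L_break - L0) / L0) * 100
Step 1: Extension = 428 - 401 = 27 mm
Step 2: Elongation = (27 / 401) * 100
Step 3: Elongation = 0.067332 * 100 = 6.7332% ≈ 6.7%

6.7%


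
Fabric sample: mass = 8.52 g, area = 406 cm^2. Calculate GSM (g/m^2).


Formula: GSM = mass_g / area_m2
Step 1: Convert area: 406 cm^2 = 406 / 10000 = 0.0406 m^2
Step 2: GSM = 8.52 g / 0.0406 m^2 = 209.9 g/m^2

209.9 g/m^2


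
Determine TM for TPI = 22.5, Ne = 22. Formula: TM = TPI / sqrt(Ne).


Formula: TM = TPI / sqrt(Ne)
Step 1: sqrt(Ne) = sqrt(22) = 4.6904
Step 2: TM = 22.5 / 4.6904 = 4.80

4.80 TM


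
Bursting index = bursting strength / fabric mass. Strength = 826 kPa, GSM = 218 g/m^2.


Formula: Bursting Index = Bursting Strength / Fabric GSM
BI = 826 kPa / 218 g/m^2
BI = 3.789 kPa/(g/m^2)

3.789 kPa/(g/m^2)


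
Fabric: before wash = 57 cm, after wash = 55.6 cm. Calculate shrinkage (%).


Formula: Shrinkage% = ((L_before - L_after) / L_before) * 100
Step 1: Shrinkage = 57 - 55.6 = 1.4 cm
Step 2: Shrinkage% = (1.4 / 57) * 100
Step 3: Shrinkage% = 0.024561 * 100 = 2.4561% ≈ 2.5%

2.5%


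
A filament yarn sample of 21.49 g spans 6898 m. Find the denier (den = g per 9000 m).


Formula: den = (mass_g / length_m) * 9000
Substituting: den = (21.49 / 6898) * 9000
Intermediate: 21.49 / 6898 = 0.0031154 g/m
den = 0.0031154 * 9000 = 28.0 denier

28.0 denier


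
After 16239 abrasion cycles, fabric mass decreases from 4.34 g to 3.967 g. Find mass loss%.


Formula: Mass loss% = ((m_before - m_after) / m_before) * 100
Step 1: Mass loss = 4.34 - 3.967 = 0.373 g
Step 2: Ratio = 0.373 / 4.34 = 0.0859447
Step 3: Mass loss% = 0.0859447 * 100 = 8.59447% ≈ 8.59%

8.59%


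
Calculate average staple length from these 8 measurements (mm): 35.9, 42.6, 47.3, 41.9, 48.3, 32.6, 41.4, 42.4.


Formula: Mean = sum of lengths / count
Sum = 35.9 + 42.6 + 47.3 + 41.9 + 48.3 + 32.6 + 41.4 + 42.4
Sum = 332.4 mm
Mean = 332.4 / 8 = 41.55 mm

41.55 mm


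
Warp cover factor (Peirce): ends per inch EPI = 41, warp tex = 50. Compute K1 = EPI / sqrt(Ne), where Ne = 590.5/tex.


Formula: K1 = EPI / sqrt(Ne), with Ne = 590.5 / tex_warp
Step 1: Ne = 590.5 / 50 = 11.81
Step 2: sqrt(Ne) = sqrt(11.81) = 3.4366
Step 3: K1 = 41 / 3.4366 = 11.9

11.9


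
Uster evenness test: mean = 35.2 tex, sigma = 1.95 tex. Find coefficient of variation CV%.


Formula: CV% = (standard deviation / mean) * 100
Step 1: Ratio = 1.95 / 35.2 = 0.055398
Step 2: CV% = 0.055398 * 100 = 5.5398% ≈ 5.5%

5.5%


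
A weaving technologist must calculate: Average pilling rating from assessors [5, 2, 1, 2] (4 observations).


Formula: Mean = sum / count
Sum = 5 + 2 + 1 + 2 = 10
Mean = 10 / 4 = 2.5

2.5


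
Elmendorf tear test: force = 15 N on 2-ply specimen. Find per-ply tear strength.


Formula: Per-ply strength = Total force / Number of plies
Per-ply = 15 N / 2
Per-ply = 7.5 N

7.5 N


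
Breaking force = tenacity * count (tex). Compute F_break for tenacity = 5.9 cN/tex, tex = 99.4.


Formula: Breaking force = Tenacity * Linear density
F = 5.9 cN/tex * 99.4 tex
F = 586.46 cN

586.46 cN


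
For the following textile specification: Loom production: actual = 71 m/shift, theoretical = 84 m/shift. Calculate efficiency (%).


Formula: Efficiency% = (Actual output / Theoretical output) * 100
Efficiency% = (71 / 84) * 100
Efficiency% = 0.845238 * 100 = 84.5238% ≈ 84.5%

84.5%


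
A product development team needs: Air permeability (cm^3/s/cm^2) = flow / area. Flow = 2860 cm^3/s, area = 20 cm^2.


Formula: Air Permeability = Airflow / Test Area
AP = 2860 cm^3/s / 20 cm^2
AP = 143.0 cm^3/s/cm^2

143.0 cm^3/s/cm^2


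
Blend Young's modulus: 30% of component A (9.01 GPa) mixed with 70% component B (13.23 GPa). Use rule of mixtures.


Formula: Blend property = (fraction_A * property_A) + (fraction_B * property_B)
Step 1: Contribution A = 30/100 * 9.01 GPa = 2.703 GPa
Step 2: Contribution B = 70/100 * 13.23 GPa = 9.261 GPa
Step 3: Blend Young's modulus = 2.703 + 9.261 = 11.964 GPa

11.964 GPa


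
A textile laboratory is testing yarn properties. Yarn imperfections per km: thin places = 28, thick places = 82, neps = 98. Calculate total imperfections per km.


Formula: Total = thin places + thick places + neps
Total = 28 + 82 + 98
Total = 208 imperfections/km

208 imperfections/km


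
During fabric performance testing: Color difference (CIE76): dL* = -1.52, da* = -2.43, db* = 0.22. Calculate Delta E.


Formula: Delta E = sqrt(dL*^2 + da*^2 + db*^2)
Step 1: dL*^2 = (-1.52)^2 = 2.3104
Step 2: da*^2 = (-2.43)^2 = 5.9049
Step 3: db*^2 = 0.22^2 = 0.0484
Step 4: Sum = 2.3104 + 5.9049 + 0.0484 = 8.2637
Step 5: Delta E = sqrt(8.2637) = 2.87

2.87 Delta E


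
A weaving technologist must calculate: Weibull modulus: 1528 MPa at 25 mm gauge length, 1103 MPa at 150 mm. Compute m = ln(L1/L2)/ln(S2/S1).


Formula: m = ln(L1/L2) / ln(S2/S1)
Step 1: ln(L1/L2) = ln(25/150) = -1.79176
Step 2: S2/S1 = 1103/1528 = 0.72186
Step 3: ln(S2/S1) = ln(0.72186) = -0.32592
Step 4: m = -1.79176 / -0.32592 = 5.50

5.50 (Weibull m)


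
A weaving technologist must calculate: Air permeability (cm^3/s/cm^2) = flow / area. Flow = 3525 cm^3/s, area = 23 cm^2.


Formula: Air Permeability = Airflow / Test Area
AP = 3525 cm^3/s / 23 cm^2
AP = 153.3 cm^3/s/cm^2

153.3 cm^3/s/cm^2


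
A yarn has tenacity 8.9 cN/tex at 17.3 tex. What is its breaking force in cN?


Formula: Breaking force = Tenacity * Linear density
F = 8.9 cN/tex * 17.3 tex
F = 153.97 cN

153.97 cN


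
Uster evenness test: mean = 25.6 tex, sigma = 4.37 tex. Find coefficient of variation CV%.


Formula: CV% = (standard deviation / mean) * 100
Step 1: Ratio = 4.37 / 25.6 = 0.170703
Step 2: CV% = 0.170703 * 100 = 17.0703% ≈ 17.1%

17.1%


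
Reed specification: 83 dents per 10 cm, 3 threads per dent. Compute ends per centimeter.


Formula: EPC = (dents per 10 cm * ends per dent) / 10
Step 1: Total ends per 10 cm = 83 * 3 = 249
Step 2: EPC = 249 / 10 = 24.9 ends/cm

24.9 ends/cm


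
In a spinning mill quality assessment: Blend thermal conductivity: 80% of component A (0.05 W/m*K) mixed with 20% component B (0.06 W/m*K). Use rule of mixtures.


Formula: Blend property = (fraction_A * property_A) + (fraction_B * property_B)
Step 1: Contribution A = 80/100 * 0.05 W/m*K = 0.04 W/m*K
Step 2: Contribution B = 20/100 * 0.06 W/m*K = 0.012 W/m*K
Step 3: Blend thermal conductivity = 0.04 + 0.012 = 0.052 W/m*K

0.052 W/m*K
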